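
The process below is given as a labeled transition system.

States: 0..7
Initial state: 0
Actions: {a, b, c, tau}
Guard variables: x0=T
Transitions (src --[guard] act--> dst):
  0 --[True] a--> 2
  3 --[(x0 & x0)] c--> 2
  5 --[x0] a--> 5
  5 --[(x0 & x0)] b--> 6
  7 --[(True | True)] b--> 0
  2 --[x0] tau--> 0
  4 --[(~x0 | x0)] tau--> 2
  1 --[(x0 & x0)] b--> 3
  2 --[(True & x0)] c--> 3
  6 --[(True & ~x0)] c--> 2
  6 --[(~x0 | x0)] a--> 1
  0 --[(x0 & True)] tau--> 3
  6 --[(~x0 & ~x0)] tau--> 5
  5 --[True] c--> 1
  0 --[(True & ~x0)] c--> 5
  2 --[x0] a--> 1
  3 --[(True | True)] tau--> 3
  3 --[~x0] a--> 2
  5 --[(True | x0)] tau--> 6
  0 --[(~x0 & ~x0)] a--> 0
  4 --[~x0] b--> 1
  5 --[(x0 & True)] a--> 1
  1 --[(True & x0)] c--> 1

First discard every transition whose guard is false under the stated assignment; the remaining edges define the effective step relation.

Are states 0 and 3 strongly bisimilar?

Compute ~ classes (split until stable):
  P[0] = {{0,1,2,3,4,5,6,7}}
  P[1] = {{0},{1},{2},{3},{4},{5},{6},{7}}
8 equivalence class(es) (converged in 2)
[0]={0}  [3]={3}

Answer: NOT BISIMILAR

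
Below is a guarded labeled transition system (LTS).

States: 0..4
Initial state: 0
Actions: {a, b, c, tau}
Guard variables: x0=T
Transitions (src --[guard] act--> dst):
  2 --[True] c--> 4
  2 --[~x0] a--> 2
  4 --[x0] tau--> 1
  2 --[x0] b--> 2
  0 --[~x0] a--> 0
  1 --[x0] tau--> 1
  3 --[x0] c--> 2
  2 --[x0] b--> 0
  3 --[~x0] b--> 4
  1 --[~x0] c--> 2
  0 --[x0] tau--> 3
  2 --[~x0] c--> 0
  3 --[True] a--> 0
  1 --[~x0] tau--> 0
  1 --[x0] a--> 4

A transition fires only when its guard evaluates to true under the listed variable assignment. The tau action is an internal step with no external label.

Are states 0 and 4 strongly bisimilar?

Answer: NOT BISIMILAR

Trace:
Compute ~ classes (split until stable):
  π0 = {{0,1,2,3,4}}
  π1 = {{0,4},{1},{2},{3}}
  π2 = {{0},{1},{2},{3},{4}}
Fixed point at round 3; 5 class(es).
0∈{0}, 4∈{4}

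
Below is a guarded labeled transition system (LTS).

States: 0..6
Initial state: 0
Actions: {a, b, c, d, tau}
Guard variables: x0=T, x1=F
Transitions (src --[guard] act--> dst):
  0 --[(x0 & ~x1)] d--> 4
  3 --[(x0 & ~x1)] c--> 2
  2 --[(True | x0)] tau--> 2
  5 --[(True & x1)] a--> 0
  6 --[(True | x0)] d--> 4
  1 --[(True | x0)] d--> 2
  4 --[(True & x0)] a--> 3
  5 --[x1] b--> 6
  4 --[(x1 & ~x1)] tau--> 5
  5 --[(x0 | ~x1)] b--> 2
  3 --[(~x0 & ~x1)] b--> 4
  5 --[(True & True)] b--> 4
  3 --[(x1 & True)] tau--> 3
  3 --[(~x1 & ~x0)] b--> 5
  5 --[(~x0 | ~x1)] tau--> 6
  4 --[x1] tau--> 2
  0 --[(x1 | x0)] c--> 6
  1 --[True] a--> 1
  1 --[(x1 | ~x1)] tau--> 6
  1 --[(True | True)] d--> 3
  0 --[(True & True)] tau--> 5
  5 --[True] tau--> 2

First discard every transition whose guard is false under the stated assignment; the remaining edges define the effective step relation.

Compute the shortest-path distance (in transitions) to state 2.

Answer: 2

Analysis:
Breadth-first toward 2:
  Layer 0: {0}
  Layer 1: {4,5,6}
  Layer 2: {2,3}
first hit 2 at d=2 via tau·b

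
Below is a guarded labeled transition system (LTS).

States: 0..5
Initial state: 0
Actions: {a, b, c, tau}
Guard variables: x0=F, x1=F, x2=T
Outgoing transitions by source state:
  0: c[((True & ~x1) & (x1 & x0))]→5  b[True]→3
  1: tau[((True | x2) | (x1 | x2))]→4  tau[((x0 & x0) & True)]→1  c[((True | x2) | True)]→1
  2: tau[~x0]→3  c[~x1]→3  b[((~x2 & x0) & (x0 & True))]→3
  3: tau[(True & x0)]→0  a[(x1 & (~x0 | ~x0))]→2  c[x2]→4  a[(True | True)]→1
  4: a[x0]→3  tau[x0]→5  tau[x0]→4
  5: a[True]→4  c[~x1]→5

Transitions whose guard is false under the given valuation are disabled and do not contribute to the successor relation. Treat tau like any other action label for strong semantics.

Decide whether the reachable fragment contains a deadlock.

Answer: DEADLOCK at state 4

Analysis:
Reachable = {0,1,3,4}
  0: b→3  [deg 1]
  1: c→1  tau→4  [deg 2]
  3: a→1  c→4  [deg 2]
  4: ∅  [no exit]
trace reaching 4: b·c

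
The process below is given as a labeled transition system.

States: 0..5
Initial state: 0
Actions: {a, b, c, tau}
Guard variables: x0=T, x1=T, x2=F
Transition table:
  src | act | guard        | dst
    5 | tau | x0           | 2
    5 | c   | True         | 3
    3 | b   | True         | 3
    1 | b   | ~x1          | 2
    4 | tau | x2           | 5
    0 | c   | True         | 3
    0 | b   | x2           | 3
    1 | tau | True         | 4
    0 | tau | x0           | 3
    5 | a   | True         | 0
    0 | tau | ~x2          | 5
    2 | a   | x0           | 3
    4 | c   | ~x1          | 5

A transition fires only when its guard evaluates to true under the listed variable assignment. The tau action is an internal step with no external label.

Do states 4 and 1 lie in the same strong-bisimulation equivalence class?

Compute ~ classes (split until stable):
  P[0] = {{0,1,2,3,4,5}}
  P[1] = {{0},{1},{2},{3},{4},{5}}
Fixed point at round 2; 6 class(es).
class of 4: {4}; class of 1: {1}

Answer: NOT BISIMILAR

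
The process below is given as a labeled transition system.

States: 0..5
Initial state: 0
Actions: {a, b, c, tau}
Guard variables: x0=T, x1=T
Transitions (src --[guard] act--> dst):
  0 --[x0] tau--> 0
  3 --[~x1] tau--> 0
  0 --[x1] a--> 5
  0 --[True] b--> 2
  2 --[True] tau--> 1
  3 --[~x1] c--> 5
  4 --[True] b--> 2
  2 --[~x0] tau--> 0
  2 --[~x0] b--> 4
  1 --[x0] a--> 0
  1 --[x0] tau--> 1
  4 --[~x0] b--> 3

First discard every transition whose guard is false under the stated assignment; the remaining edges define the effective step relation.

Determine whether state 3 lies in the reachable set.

Answer: UNREACHABLE

Trace:
Guard filter leaves 7 enabled edge(s).
Layer 0: {0}
Layer 1: {2,5}  cumulative {0,2,5}
Layer 2: {1}  cumulative {0,1,2,5}
R = {0,1,2,5}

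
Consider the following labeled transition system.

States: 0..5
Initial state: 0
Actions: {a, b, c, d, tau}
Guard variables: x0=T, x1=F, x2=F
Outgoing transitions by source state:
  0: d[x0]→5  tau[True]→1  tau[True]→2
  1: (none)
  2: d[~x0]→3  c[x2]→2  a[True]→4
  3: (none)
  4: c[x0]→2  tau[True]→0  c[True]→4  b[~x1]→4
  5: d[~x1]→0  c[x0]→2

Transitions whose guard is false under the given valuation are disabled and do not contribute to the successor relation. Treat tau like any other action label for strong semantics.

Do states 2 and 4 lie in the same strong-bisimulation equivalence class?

Refine partition for ~:
  π0 = {{0,1,2,3,4,5}}
  π1 = {{0},{1,3},{2},{4},{5}}
Fixed point at round 2; 5 class(es).
class of 2: {2}; class of 4: {4}

Answer: NOT BISIMILAR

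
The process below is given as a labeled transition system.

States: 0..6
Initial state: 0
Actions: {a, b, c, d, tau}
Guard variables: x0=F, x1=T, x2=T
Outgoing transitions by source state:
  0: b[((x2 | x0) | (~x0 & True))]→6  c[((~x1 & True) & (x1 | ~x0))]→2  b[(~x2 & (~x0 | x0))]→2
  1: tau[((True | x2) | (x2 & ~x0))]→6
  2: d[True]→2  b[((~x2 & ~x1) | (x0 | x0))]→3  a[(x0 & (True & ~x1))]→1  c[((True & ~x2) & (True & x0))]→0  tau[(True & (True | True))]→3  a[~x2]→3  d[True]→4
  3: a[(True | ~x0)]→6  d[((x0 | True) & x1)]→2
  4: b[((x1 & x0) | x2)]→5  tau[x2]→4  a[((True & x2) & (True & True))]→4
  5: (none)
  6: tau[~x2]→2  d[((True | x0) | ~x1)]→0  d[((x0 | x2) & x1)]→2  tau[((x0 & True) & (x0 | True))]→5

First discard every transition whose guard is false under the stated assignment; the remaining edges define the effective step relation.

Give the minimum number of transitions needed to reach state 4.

Breadth-first toward 4:
  L0 = {0}
  L1 = {6}
  L2 = {2}
  L3 = {3,4}
first hit 4 at d=3 via b·d·d

Answer: 3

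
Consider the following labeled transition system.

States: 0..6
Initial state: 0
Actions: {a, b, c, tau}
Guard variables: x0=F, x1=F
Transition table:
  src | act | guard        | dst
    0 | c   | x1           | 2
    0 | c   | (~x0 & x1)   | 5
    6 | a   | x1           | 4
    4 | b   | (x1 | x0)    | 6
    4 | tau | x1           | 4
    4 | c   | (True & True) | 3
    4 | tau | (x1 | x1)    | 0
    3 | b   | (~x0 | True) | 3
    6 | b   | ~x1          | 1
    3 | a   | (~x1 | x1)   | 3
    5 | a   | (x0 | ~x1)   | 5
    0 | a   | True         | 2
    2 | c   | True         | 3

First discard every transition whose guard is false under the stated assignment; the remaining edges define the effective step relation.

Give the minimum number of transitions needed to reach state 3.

Answer: 2

Analysis:
Breadth-first toward 3:
  Layer 0: {0}
  Layer 1: {2}
  Layer 2: {3}
depth(3)=2, e.g. a·c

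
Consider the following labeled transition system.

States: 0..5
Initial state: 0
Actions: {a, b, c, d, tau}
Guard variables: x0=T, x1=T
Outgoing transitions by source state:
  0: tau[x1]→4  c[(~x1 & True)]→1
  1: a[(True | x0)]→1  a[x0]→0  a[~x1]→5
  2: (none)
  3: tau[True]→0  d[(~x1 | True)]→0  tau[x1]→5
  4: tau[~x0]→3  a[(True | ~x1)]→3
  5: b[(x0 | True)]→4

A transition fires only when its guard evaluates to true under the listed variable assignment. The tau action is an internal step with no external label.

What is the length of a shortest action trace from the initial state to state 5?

Breadth-first toward 5:
  Layer 0: {0}
  Layer 1: {4}
  Layer 2: {3}
  Layer 3: {5}
depth(5)=3, e.g. tau·a·tau

Answer: 3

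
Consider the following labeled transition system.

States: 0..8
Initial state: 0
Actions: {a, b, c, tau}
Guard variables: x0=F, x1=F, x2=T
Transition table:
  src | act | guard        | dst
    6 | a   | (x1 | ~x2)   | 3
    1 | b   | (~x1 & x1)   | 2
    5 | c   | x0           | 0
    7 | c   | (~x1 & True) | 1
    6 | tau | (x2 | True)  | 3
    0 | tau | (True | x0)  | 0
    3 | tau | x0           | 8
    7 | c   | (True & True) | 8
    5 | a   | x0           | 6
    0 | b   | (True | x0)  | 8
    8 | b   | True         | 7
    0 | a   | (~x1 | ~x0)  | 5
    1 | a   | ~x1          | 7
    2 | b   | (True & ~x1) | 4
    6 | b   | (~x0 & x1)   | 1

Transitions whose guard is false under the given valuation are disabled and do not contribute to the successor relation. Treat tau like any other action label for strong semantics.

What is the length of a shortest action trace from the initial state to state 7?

Breadth-first toward 7:
  L0 = {0}
  L1 = {5,8}
  L2 = {7}
depth(7)=2, e.g. b·b

Answer: 2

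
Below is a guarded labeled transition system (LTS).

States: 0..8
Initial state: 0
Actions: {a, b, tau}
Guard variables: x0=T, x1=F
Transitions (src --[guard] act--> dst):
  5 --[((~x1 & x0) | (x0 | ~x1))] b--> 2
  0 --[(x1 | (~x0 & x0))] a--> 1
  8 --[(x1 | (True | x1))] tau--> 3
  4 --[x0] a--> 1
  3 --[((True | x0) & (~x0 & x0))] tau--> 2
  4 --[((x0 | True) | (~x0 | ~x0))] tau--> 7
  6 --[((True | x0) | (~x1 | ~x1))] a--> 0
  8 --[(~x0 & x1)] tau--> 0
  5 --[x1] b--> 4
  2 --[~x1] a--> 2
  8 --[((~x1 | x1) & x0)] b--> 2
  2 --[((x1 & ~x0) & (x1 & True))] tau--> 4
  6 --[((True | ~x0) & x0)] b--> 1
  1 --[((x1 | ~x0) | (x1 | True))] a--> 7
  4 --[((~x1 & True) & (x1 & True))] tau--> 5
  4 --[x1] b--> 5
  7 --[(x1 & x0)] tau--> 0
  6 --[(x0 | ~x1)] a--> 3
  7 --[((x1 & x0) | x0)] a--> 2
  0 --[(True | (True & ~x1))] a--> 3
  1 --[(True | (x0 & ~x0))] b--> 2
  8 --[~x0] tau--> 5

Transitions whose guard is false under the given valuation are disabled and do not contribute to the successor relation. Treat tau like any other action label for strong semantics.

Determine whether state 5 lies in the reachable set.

13 transition(s) survive guard evaluation.
L0 = {0}
L1 = {3}  now seen {0,3}
R = {0,3}

Answer: UNREACHABLE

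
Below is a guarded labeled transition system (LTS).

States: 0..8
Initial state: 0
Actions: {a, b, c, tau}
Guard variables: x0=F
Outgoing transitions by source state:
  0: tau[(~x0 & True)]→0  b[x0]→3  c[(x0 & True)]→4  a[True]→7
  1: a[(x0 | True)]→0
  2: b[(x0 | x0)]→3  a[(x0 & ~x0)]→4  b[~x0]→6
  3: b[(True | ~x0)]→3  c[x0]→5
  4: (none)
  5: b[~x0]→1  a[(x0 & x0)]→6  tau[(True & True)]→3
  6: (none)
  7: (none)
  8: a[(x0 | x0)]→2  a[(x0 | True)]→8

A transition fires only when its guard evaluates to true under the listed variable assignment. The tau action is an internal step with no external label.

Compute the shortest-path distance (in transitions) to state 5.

BFS to 5:
  depth 0: {0}
  depth 1: {7}
5 never appears.

Answer: UNREACHABLE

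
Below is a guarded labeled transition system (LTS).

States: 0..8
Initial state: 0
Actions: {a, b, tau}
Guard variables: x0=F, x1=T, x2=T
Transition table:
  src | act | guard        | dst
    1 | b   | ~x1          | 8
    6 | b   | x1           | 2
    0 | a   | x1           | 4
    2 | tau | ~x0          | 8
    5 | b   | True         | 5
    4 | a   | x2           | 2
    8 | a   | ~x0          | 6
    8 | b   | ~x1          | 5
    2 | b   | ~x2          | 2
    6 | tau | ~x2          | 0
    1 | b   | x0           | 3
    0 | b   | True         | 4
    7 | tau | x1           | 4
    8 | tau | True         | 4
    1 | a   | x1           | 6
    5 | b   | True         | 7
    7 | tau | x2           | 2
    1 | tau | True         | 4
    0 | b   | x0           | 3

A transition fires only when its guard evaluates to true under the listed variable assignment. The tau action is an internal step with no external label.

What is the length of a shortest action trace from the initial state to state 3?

BFS to 3:
  Layer 0: {0}
  Layer 1: {4}
  Layer 2: {2}
  Layer 3: {8}
  Layer 4: {6}
3 never appears.

Answer: UNREACHABLE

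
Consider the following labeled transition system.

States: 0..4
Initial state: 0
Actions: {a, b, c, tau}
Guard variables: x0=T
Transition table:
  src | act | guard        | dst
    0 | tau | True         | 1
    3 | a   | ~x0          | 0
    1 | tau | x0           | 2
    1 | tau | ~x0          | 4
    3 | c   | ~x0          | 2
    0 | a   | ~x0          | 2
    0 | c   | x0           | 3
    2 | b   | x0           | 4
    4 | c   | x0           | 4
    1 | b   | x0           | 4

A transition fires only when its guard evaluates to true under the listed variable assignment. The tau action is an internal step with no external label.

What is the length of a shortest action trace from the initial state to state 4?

Answer: 2

Working:
Layered search for 4:
  L0 = {0}
  L1 = {1,3}
  L2 = {2,4}
depth(4)=2, e.g. tau·b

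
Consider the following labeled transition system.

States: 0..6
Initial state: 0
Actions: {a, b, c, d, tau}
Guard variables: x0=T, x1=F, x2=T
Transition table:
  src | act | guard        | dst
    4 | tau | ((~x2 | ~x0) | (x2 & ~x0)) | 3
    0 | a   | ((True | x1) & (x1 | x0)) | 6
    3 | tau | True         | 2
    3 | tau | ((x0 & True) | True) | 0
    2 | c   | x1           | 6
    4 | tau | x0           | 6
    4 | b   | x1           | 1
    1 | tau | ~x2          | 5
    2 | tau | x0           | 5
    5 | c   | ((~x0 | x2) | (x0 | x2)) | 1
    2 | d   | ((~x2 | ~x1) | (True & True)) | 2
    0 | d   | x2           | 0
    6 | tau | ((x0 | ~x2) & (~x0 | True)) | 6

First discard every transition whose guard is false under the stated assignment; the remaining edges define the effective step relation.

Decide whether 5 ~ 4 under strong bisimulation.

Answer: NOT BISIMILAR

Analysis:
Bisimulation quotient by refinement:
  round 0: {{0,1,2,3,4,5,6}}
  round 1: {{0},{1},{2},{3,4,6},{5}}
  round 2: {{0},{1},{2},{3},{4,6},{5}}
stable after 3 split(s): 6 block(s)
[5]={5}  [4]={4,6}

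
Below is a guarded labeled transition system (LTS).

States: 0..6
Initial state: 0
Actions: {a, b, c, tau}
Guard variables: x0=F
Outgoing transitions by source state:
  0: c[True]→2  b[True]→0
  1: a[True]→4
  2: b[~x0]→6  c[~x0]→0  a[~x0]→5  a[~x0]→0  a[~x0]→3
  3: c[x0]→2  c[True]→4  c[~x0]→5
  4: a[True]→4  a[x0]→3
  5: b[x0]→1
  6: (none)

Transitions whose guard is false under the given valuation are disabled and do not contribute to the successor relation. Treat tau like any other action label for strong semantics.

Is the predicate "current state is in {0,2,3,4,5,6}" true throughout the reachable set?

Safe = {0,2,3,4,5,6}
R = {0,2,3,4,5,6}
  0: safe
  2: safe
  3: safe
  4: safe
  5: safe
  6: safe

Answer: INVARIANT HOLDS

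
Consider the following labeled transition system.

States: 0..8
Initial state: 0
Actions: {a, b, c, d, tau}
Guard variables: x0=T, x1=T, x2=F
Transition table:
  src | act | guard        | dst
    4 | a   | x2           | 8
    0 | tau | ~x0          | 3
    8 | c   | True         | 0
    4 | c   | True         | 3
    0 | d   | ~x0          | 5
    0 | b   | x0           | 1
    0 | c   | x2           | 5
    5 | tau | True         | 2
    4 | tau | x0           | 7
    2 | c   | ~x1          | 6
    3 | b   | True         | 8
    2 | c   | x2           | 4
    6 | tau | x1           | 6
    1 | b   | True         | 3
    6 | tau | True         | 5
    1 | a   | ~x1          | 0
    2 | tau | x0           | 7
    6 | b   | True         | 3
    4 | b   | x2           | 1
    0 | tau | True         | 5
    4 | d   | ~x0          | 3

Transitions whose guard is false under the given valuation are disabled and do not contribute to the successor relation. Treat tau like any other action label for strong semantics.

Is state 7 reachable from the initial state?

12 transition(s) survive guard evaluation.
Layer 0: {0}
Layer 1: {1,5}  cumulative {0,1,5}
Layer 2: {2,3}  cumulative {0,1,2,3,5}
Layer 3: {7,8}  cumulative {0,1,2,3,5,7,8}
Reachable = {0,1,2,3,5,7,8}
trace reaching 7: tau·tau·tau

Answer: REACHABLE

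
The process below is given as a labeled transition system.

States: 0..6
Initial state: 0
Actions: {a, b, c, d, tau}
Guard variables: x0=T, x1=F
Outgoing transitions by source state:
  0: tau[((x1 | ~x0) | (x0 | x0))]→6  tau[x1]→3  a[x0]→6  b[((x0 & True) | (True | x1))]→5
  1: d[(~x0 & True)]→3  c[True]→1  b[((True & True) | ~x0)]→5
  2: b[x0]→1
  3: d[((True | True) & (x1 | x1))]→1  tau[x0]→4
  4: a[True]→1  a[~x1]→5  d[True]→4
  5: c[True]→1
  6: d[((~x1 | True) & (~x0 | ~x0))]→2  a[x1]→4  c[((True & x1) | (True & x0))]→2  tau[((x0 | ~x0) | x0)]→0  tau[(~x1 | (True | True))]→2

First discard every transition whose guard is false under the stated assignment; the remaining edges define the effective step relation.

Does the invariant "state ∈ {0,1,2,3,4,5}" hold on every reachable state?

Inv-set: {0,1,2,3,4,5}
Reachable = {0,1,2,5,6}
  0: safe
  1: safe
  2: safe
  5: safe
  6: VIOLATES
counterexample path to 6: tau

Answer: INVARIANT VIOLATED at state 6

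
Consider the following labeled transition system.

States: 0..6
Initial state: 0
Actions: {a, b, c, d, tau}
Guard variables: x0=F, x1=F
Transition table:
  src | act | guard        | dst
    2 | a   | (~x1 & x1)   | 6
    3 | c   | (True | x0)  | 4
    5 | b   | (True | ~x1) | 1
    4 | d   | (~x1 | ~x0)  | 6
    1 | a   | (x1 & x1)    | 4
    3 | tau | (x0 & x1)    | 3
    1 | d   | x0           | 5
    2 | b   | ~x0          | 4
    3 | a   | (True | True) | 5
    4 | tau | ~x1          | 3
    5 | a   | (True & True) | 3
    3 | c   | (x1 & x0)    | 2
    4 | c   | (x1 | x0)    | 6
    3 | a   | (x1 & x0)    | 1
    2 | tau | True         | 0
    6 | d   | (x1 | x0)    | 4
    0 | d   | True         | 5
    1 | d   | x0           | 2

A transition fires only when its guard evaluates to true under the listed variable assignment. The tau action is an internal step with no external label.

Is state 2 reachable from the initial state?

Answer: UNREACHABLE

Working:
After dropping false guards: 9 live edges.
L0 = {0}
L1 = {5}  now seen {0,5}
L2 = {1,3}  now seen {0,1,3,5}
L3 = {4}  now seen {0,1,3,4,5}
L4 = {6}  now seen {0,1,3,4,5,6}
Reach set: {0,1,3,4,5,6}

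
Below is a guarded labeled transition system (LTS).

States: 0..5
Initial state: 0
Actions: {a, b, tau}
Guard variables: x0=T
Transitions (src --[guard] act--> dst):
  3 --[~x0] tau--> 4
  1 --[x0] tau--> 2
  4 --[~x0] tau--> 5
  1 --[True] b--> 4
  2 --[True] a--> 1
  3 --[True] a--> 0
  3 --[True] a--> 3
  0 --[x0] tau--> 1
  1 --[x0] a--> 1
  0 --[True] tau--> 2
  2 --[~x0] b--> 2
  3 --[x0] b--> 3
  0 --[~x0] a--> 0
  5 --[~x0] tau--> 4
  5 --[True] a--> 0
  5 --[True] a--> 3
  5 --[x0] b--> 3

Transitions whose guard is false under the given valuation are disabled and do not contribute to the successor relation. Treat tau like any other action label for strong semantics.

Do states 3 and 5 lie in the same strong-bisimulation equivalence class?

Bisimulation quotient by refinement:
  π0 = {{0,1,2,3,4,5}}
  π1 = {{0},{1},{2},{3,5},{4}}
5 equivalence class(es) (converged in 2)
3∈{3,5}, 5∈{3,5}

Answer: BISIMILAR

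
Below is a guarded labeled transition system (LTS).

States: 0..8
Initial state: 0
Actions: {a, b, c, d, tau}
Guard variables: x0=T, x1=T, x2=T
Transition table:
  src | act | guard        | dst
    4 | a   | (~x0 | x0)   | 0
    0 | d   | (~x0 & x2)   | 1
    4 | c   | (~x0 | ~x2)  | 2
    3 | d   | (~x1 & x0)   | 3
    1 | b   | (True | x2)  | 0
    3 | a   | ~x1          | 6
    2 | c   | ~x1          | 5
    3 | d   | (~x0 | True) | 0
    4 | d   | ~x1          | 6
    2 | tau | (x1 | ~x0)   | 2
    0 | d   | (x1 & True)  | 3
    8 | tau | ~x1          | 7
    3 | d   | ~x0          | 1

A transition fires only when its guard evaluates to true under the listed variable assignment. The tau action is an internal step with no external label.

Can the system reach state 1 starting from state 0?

Answer: UNREACHABLE

Trace:
Guard filter leaves 5 enabled edge(s).
depth 0: {0}
depth 1: {3}  now seen {0,3}
Reachable = {0,3}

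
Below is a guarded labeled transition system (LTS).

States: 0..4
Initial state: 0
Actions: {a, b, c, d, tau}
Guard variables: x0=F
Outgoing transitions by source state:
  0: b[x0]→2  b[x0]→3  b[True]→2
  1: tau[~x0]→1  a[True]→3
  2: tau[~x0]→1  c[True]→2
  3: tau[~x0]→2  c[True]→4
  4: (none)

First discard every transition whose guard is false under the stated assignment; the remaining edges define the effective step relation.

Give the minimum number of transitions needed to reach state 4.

Answer: 4

Trace:
Breadth-first toward 4:
  depth 0: {0}
  depth 1: {2}
  depth 2: {1}
  depth 3: {3}
  depth 4: {4}
4 enters at depth 4; path b·tau·a·c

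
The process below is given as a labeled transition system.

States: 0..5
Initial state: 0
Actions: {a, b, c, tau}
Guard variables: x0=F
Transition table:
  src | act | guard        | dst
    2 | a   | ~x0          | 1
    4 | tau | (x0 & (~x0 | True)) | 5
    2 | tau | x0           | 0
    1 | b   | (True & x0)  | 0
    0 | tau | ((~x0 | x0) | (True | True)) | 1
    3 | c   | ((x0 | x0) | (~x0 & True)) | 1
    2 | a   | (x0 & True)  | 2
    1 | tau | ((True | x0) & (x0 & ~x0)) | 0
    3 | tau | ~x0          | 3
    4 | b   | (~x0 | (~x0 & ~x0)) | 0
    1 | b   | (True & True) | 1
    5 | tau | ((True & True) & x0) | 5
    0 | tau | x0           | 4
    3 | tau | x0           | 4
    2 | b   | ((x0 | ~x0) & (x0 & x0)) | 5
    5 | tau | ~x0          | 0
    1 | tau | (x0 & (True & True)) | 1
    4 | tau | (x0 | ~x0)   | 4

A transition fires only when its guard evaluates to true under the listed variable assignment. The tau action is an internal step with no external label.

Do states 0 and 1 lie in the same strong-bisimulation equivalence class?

Compute ~ classes (split until stable):
  round 0: {{0,1,2,3,4,5}}
  round 1: {{0,5},{1},{2},{3},{4}}
  round 2: {{0},{1},{2},{3},{4},{5}}
stable after 3 split(s): 6 block(s)
[0]={0}  [1]={1}

Answer: NOT BISIMILAR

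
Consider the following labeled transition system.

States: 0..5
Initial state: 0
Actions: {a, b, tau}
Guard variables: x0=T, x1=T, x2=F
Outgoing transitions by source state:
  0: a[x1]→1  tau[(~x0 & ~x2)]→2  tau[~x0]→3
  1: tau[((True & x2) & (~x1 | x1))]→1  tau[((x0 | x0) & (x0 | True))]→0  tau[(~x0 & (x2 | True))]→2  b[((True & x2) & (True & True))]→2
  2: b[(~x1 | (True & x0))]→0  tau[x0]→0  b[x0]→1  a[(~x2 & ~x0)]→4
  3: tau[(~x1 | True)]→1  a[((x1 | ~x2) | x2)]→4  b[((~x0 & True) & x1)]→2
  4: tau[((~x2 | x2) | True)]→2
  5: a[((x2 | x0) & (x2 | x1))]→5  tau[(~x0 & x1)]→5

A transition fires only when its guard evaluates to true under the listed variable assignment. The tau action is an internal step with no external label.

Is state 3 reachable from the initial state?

Answer: UNREACHABLE

Trace:
After dropping false guards: 9 live edges.
Layer 0: {0}
Layer 1: {1}  total {0,1}
R = {0,1}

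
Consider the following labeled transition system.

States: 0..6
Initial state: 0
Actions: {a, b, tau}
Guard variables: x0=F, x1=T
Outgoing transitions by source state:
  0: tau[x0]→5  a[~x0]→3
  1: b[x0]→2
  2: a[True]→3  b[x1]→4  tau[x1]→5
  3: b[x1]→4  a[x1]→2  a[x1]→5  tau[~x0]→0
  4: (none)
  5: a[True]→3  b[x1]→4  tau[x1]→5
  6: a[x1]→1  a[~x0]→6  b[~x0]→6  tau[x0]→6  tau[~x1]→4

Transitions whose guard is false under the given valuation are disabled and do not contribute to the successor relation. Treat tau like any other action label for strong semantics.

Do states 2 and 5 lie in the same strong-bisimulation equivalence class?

Answer: BISIMILAR

Working:
Bisimulation quotient by refinement:
  π0 = {{0,1,2,3,4,5,6}}
  π1 = {{0},{1,4},{2,3,5},{6}}
  π2 = {{0},{1,4},{2,5},{3},{6}}
5 equivalence class(es) (converged in 3)
class of 2: {2,5}; class of 5: {2,5}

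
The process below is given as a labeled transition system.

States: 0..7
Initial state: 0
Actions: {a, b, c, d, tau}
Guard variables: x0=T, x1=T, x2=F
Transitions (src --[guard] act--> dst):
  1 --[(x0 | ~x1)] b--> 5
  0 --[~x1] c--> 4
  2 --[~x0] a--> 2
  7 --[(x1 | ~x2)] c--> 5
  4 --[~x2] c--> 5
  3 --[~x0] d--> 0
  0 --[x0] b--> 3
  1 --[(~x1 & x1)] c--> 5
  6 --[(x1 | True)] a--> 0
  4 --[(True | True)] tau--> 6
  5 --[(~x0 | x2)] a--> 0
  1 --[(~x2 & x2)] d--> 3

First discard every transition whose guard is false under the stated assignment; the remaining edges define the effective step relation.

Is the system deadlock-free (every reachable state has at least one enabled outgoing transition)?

Answer: DEADLOCK at state 3

Trace:
R = {0,3}
  0: b→3  [1 out]
  3: ∅  [deadlock]
trace reaching 3: b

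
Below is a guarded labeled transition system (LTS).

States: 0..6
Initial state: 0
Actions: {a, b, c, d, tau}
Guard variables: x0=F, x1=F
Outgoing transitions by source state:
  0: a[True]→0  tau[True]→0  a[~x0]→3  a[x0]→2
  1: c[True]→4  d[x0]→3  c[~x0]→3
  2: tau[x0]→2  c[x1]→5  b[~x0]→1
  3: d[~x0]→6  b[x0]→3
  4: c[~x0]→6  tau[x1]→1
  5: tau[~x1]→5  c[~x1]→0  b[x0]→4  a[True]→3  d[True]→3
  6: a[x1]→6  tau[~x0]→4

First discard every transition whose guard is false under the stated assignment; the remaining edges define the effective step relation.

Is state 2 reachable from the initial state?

Answer: UNREACHABLE

Analysis:
Guard filter leaves 13 enabled edge(s).
depth 0: {0}
depth 1: {3}  now seen {0,3}
depth 2: {6}  now seen {0,3,6}
depth 3: {4}  now seen {0,3,4,6}
Reachable = {0,3,4,6}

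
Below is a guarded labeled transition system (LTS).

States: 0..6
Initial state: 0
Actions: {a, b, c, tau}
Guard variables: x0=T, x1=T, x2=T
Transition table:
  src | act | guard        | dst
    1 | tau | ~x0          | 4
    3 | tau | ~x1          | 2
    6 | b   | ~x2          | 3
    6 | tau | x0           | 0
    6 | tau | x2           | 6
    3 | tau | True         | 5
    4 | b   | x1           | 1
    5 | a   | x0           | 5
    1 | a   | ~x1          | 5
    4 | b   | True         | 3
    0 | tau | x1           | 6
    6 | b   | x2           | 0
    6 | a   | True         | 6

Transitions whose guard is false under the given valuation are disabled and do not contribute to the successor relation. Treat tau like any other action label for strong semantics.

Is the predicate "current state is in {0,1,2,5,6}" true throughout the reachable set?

Answer: INVARIANT HOLDS

Trace:
Safe = {0,1,2,5,6}
Reach set: {0,6}
  0: ok
  6: ok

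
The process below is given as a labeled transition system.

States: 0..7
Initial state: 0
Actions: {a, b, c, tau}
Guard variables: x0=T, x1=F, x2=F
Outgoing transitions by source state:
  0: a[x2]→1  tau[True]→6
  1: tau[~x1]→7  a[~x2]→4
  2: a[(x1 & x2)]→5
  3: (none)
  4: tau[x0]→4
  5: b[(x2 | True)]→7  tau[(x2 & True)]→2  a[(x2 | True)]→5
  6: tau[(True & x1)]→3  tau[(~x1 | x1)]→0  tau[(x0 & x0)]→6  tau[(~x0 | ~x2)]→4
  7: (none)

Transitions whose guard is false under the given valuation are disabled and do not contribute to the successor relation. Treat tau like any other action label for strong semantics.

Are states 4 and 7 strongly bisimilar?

Answer: NOT BISIMILAR

Working:
Bisimulation quotient by refinement:
  P[0] = {{0,1,2,3,4,5,6,7}}
  P[1] = {{0,4,6},{1},{2,3,7},{5}}
4 equivalence class(es) (converged in 2)
4∈{0,4,6}, 7∈{2,3,7}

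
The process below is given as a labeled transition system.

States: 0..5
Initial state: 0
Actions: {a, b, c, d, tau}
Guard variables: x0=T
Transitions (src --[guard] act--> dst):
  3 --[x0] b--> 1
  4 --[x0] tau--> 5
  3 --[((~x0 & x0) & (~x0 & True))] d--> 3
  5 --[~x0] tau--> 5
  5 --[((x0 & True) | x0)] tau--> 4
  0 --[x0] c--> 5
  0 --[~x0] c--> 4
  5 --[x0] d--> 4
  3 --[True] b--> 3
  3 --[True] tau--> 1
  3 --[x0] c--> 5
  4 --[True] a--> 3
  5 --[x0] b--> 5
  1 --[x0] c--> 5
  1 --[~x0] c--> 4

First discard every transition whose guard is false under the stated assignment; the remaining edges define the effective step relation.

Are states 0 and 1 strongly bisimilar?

Answer: BISIMILAR

Working:
Compute ~ classes (split until stable):
  π0 = {{0,1,2,3,4,5}}
  π1 = {{0,1},{2},{3},{4},{5}}
Fixed point at round 2; 5 class(es).
[0]={0,1}  [1]={0,1}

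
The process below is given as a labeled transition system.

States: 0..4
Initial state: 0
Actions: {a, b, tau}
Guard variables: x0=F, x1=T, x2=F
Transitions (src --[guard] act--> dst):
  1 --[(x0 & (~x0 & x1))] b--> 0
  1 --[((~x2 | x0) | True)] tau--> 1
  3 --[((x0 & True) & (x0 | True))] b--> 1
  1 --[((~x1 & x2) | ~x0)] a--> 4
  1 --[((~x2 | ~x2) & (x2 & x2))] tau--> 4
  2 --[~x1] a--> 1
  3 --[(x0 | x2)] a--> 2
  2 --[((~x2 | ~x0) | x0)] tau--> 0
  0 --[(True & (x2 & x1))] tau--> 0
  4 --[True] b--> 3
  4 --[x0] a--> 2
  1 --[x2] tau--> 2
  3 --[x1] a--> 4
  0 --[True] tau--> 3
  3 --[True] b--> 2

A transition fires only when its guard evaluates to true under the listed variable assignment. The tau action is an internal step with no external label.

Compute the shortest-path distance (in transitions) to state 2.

Breadth-first toward 2:
  Layer 0: {0}
  Layer 1: {3}
  Layer 2: {2,4}
depth(2)=2, e.g. tau·b

Answer: 2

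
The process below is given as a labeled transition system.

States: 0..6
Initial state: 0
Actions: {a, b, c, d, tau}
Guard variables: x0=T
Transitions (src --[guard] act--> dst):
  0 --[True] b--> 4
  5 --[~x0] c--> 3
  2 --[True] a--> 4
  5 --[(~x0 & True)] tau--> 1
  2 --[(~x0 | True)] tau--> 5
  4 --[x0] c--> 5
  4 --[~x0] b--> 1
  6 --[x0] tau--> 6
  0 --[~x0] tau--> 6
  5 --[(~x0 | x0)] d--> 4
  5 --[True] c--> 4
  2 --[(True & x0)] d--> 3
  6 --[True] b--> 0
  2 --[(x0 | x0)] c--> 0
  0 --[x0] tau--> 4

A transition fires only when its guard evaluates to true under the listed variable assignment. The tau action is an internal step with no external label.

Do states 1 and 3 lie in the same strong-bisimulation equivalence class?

Compute ~ classes (split until stable):
  P[0] = {{0,1,2,3,4,5,6}}
  P[1] = {{0,6},{1,3},{2},{4},{5}}
  P[2] = {{0},{1,3},{2},{4},{5},{6}}
stable after 3 split(s): 6 block(s)
class of 1: {1,3}; class of 3: {1,3}

Answer: BISIMILAR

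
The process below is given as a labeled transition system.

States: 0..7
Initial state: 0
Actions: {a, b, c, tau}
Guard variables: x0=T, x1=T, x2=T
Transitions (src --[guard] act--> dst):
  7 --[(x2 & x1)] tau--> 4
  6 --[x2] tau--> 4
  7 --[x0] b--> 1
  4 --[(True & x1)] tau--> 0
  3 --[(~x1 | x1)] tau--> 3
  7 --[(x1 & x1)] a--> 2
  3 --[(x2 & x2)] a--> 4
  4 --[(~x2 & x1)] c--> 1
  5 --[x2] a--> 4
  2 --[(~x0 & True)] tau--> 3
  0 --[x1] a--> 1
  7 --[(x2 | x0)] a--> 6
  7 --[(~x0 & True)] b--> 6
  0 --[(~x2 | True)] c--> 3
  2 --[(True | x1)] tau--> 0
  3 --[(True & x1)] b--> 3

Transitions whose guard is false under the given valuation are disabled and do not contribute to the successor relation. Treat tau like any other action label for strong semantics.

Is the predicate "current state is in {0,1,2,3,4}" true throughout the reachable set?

Answer: INVARIANT HOLDS

Working:
Safe = {0,1,2,3,4}
Reachable = {0,1,3,4}
  0: safe
  1: safe
  3: safe
  4: safe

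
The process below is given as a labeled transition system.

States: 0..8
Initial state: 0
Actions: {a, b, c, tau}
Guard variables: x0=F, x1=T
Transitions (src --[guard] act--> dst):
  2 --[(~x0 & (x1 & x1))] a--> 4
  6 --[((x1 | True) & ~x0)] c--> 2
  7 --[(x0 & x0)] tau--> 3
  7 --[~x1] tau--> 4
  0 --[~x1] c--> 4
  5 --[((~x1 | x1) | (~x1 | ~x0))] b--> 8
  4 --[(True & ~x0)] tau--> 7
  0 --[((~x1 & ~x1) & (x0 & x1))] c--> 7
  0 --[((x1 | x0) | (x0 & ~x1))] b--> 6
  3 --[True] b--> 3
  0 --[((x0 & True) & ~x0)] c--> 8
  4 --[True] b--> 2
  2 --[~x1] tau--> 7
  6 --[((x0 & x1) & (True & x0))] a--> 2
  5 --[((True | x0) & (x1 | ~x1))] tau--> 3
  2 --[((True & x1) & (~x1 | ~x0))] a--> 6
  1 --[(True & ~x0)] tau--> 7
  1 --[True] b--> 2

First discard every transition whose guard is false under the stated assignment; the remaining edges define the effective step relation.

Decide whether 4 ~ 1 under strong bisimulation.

Answer: BISIMILAR

Working:
Compute ~ classes (split until stable):
  round 0: {{0,1,2,3,4,5,6,7,8}}
  round 1: {{0,3},{1,4,5},{2},{6},{7,8}}
  round 2: {{0},{1,4},{2},{3},{5},{6},{7,8}}
Fixed point at round 3; 7 class(es).
[4]={1,4}  [1]={1,4}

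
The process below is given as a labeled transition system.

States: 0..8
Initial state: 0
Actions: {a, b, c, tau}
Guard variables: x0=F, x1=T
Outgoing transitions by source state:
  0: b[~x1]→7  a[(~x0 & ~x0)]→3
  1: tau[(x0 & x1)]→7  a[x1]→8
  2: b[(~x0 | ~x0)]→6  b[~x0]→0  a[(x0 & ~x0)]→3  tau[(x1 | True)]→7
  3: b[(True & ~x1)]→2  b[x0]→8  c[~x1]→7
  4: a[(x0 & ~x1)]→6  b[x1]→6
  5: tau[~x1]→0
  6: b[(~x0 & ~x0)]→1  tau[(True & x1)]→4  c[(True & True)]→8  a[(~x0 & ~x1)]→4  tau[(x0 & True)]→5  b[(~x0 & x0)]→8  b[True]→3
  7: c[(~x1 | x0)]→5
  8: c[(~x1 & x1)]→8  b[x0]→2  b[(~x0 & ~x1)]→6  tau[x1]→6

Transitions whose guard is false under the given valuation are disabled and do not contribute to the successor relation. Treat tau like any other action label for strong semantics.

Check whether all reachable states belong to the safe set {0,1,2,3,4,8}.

Allowed set {0,1,2,3,4,8}
Reach set: {0,3}
  0: ✓
  3: ✓

Answer: INVARIANT HOLDS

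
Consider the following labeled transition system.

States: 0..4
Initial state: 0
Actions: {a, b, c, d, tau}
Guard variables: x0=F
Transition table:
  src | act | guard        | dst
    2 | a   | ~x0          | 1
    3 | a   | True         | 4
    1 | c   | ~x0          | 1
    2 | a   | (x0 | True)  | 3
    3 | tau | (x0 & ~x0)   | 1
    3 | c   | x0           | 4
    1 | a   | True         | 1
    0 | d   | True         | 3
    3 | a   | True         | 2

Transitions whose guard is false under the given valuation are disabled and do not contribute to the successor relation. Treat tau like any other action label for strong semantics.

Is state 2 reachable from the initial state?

Answer: REACHABLE

Trace:
After dropping false guards: 7 live edges.
L0 = {0}
L1 = {3}  cumulative {0,3}
L2 = {2,4}  cumulative {0,2,3,4}
L3 = {1}  cumulative {0,1,2,3,4}
Reach set: {0,1,2,3,4}
witness 2: d·a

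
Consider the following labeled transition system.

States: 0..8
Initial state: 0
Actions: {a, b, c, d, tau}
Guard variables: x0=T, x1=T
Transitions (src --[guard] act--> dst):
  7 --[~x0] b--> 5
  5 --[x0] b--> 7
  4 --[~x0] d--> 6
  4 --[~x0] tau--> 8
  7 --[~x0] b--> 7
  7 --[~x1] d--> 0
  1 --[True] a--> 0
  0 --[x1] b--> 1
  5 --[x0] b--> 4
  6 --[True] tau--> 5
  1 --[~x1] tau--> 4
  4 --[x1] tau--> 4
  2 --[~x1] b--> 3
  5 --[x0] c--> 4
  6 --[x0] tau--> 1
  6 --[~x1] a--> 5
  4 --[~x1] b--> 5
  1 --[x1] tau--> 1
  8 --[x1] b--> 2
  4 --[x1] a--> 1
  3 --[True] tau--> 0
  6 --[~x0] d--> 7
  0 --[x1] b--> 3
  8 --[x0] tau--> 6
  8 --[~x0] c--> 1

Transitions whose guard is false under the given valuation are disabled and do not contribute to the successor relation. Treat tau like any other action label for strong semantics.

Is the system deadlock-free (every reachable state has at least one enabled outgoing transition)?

R = {0,1,3}
  0: b→1  b→3  [2 exit(s)]
  1: a→0  tau→1  [2 exit(s)]
  3: tau→0  [1 exit(s)]

Answer: DEADLOCK-FREE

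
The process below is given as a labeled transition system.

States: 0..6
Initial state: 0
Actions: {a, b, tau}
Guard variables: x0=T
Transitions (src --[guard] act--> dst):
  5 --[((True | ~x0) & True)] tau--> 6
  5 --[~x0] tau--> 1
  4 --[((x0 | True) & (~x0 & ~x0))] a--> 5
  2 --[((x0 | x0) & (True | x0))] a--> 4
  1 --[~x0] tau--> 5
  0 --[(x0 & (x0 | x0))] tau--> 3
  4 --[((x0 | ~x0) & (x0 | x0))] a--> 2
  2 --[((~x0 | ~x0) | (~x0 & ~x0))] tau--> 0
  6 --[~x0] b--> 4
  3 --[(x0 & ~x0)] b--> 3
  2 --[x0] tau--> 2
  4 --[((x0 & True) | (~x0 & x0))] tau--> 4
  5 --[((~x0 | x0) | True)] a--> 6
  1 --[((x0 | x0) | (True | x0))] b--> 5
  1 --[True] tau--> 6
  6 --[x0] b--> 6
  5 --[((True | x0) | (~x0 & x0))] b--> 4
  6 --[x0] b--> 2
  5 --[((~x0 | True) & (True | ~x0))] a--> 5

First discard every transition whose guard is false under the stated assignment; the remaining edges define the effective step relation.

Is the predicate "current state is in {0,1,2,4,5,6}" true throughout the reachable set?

Answer: INVARIANT VIOLATED at state 3

Analysis:
Allowed set {0,1,2,4,5,6}
Reach set: {0,3}
  0: safe
  3: outside
reach 3 via tau — violates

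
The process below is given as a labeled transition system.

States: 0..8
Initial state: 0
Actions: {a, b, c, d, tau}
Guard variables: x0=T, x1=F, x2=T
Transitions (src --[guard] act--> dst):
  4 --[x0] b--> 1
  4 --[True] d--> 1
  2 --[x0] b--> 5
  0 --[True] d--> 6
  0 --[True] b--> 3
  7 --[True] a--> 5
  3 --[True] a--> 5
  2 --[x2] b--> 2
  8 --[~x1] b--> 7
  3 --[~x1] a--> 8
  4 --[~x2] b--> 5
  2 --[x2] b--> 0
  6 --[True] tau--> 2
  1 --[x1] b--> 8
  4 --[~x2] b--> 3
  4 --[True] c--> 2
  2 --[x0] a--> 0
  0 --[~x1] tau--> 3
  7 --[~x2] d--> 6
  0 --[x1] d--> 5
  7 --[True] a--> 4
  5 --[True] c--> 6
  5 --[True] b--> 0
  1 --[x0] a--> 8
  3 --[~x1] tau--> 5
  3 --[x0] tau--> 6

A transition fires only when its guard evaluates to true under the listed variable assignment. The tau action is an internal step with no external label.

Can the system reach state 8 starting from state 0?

21 transition(s) survive guard evaluation.
L0 = {0}
L1 = {3,6}  total {0,3,6}
L2 = {2,5,8}  total {0,2,3,5,6,8}
L3 = {7}  total {0,2,3,5,6,7,8}
L4 = {4}  total {0,2,3,4,5,6,7,8}
L5 = {1}  total {0,1,2,3,4,5,6,7,8}
Reach set: {0,1,2,3,4,5,6,7,8}
witness 8: b·a

Answer: REACHABLE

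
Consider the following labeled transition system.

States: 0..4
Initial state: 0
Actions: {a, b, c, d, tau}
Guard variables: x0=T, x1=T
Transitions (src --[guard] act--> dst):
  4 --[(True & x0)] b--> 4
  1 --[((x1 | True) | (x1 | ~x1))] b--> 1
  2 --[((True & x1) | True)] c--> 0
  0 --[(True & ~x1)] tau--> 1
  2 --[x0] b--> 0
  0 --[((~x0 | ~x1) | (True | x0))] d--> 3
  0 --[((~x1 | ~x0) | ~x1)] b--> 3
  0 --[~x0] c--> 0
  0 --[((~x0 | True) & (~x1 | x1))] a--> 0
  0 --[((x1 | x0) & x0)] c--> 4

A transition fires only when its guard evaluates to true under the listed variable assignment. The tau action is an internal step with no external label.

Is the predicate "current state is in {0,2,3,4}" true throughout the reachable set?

Answer: INVARIANT HOLDS

Analysis:
Safe = {0,2,3,4}
Reach set: {0,3,4}
  0: safe
  3: safe
  4: safe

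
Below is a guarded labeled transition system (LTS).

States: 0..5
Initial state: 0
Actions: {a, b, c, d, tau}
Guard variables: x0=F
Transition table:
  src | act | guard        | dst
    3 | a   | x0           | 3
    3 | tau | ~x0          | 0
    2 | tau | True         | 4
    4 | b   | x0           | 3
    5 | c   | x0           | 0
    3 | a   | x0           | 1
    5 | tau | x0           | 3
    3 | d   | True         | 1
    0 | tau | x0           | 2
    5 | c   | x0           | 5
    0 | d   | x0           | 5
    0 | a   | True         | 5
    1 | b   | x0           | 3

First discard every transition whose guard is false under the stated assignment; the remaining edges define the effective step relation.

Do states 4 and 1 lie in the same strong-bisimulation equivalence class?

Answer: BISIMILAR

Trace:
Bisimulation quotient by refinement:
  π0 = {{0,1,2,3,4,5}}
  π1 = {{0},{1,4,5},{2},{3}}
4 equivalence class(es) (converged in 2)
[4]={1,4,5}  [1]={1,4,5}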